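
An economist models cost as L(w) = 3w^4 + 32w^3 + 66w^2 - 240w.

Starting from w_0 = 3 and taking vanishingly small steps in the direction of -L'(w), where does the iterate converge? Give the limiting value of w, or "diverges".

L'(w) = 12(w - 1)(w + 4)(w + 5), so L'(3) = 1344.
Gradient descent moves in the -L' direction, i.e. w is decreasing.
The nearest critical point in that direction is w = 1, where L'' = 360 > 0 (a local minimum). The iterate converges there.

1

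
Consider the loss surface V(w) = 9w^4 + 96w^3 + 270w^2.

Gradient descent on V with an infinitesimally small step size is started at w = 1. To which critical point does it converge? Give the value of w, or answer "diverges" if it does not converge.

0

V'(w) = 36w(w + 3)(w + 5), so V'(1) = 864.
Gradient descent moves in the -V' direction, i.e. w is decreasing.
The nearest critical point in that direction is w = 0, where V'' = 540 > 0 (a local minimum). The iterate converges there.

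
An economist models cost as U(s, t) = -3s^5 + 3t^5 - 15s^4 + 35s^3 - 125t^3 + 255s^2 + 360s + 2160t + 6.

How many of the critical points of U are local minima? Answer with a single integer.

U separates as a function of s plus a function of t, so ∇U=0 decouples.
∂U/∂s = -15(s - 3)(s + 1)(s + 2)(s + 4) = 0 at s ∈ {-4, -2, -1, 3}; ∂U/∂t = 15(t - 4)(t - 3)(t + 3)(t + 4) = 0 at t ∈ {-4, -3, 3, 4}.
The Hessian is diagonal: diag(U_ss, U_tt). Second derivatives: U_ss(-4)=630, U_ss(-2)=-150, U_ss(-1)=180, U_ss(3)=-2100; U_tt(-4)=-840, U_tt(-3)=630, U_tt(3)=-630, U_tt(4)=840.
Local minima occur where both diagonal entries positive: (-4, -3), (-4, 4), (-1, -3), (-1, 4). Count: 4.

4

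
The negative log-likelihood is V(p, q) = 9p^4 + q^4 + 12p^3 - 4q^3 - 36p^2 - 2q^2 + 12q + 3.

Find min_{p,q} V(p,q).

V(p,q) separates as A(p) + B(q) + 3, so its minimum is min A + min B + 3.
A'(p) = 36p(p - 1)(p + 2) vanishes at p ∈ {-2, 0, 1}; B'(q) = 4(q - 3)(q - 1)(q + 1) vanishes at q ∈ {-1, 1, 3}.
Local minima of A (where A''>0): A(-2)=-96, A(1)=-15. Local minima of B: B(-1)=-9, B(3)=-9.
So the global minimum of V is A(-2) + B(-1) + 3 = -96 − 9 + 3 = -102, attained at (-2, -1).

-102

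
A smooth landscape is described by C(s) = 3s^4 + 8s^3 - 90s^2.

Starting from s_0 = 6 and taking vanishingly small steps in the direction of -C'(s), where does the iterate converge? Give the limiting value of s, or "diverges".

C'(s) = 12s(s - 3)(s + 5), so C'(6) = 2376.
Gradient descent moves in the -C' direction, i.e. s is decreasing.
The nearest critical point in that direction is s = 3, where C'' = 288 > 0 (a local minimum). The iterate converges there.

3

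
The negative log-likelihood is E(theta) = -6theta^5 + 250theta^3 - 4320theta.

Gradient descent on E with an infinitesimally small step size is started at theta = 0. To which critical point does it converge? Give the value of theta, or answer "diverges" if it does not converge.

3

E'(theta) = -30(theta - 4)(theta - 3)(theta + 3)(theta + 4), so E'(0) = -4320.
Gradient descent moves in the -E' direction, i.e. theta is increasing.
The nearest critical point in that direction is theta = 3, where E'' = 1260 > 0 (a local minimum). The iterate converges there.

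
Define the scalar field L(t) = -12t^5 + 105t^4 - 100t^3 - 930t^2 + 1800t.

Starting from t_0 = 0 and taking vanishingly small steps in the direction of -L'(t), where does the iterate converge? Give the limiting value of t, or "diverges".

L'(t) = -60(t - 5)(t - 3)(t - 1)(t + 2), so L'(0) = 1800.
Gradient descent moves in the -L' direction, i.e. t is decreasing.
The nearest critical point in that direction is t = -2, where L'' = 6300 > 0 (a local minimum). The iterate converges there.

-2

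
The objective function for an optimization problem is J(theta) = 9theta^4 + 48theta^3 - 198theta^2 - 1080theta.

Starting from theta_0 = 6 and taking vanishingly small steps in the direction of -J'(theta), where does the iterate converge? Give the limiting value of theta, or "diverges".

J'(theta) = 36(theta - 3)(theta + 2)(theta + 5), so J'(6) = 9504.
Gradient descent moves in the -J' direction, i.e. theta is decreasing.
The nearest critical point in that direction is theta = 3, where J'' = 1440 > 0 (a local minimum). The iterate converges there.

3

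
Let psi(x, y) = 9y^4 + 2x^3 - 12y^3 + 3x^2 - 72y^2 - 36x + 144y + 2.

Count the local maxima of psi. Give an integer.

psi separates as a function of x plus a function of y, so ∇psi=0 decouples.
∂psi/∂x = 6(x - 2)(x + 3) = 0 at x ∈ {-3, 2}; ∂psi/∂y = 36(y - 2)(y - 1)(y + 2) = 0 at y ∈ {-2, 1, 2}.
The Hessian is diagonal: diag(psi_xx, psi_yy). Second derivatives: psi_xx(-3)=-30, psi_xx(2)=30; psi_yy(-2)=432, psi_yy(1)=-108, psi_yy(2)=144.
Local maxima occur where both diagonal entries negative: (-3, 1). Count: 1.

1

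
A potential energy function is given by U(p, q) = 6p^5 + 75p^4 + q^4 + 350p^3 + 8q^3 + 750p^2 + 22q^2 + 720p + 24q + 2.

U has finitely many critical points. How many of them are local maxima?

U separates as a function of p plus a function of q, so ∇U=0 decouples.
∂U/∂p = 30(p + 1)(p + 2)(p + 3)(p + 4) = 0 at p ∈ {-4, -3, -2, -1}; ∂U/∂q = 4(q + 1)(q + 2)(q + 3) = 0 at q ∈ {-3, -2, -1}.
The Hessian is diagonal: diag(U_pp, U_qq). Second derivatives: U_pp(-4)=-180, U_pp(-3)=60, U_pp(-2)=-60, U_pp(-1)=180; U_qq(-3)=8, U_qq(-2)=-4, U_qq(-1)=8.
Local maxima occur where both diagonal entries negative: (-4, -2), (-2, -2). Count: 2.

2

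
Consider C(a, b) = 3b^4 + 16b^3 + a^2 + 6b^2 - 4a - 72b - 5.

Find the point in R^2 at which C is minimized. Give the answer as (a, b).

C(a,b) separates as P(a) + Q(b) − 5, so its minimum is min P + min Q − 5.
P'(a) = 2a - 4 vanishes at a ∈ {2}; Q'(b) = 12(b - 1)(b + 2)(b + 3) vanishes at b ∈ {-3, -2, 1}.
Local minima of P (where P''>0): P(2)=-4. Local minima of Q: Q(-3)=81, Q(1)=-47.
So the global minimum of C is P(2) + Q(1) − 5 = -4 − 47 − 5 = -56, attained at (2, 1).

(2, 1)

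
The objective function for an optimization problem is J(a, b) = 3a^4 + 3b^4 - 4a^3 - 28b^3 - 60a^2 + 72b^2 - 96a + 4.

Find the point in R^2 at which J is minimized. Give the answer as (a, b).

J(a,b) separates as P(a) + Q(b) + 4, so its minimum is min P + min Q + 4.
P'(a) = 12(a - 4)(a + 1)(a + 2) vanishes at a ∈ {-2, -1, 4}; Q'(b) = 12b(b - 4)(b - 3) vanishes at b ∈ {0, 3, 4}.
Local minima of P (where P''>0): P(-2)=32, P(4)=-832. Local minima of Q: Q(0)=0, Q(4)=128.
So the global minimum of J is P(4) + Q(0) + 4 = -832 + 0 + 4 = -828, attained at (4, 0).

(4, 0)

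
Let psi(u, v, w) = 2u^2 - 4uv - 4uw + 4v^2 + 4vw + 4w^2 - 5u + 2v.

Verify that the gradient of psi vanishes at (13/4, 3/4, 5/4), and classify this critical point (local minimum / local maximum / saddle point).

local minimum

∇psi = (4u - 4v - 4w - 5, -4u + 8v + 4w + 2, -4u + 4v + 8w); substituting (13/4, 3/4, 5/4) gives ∇psi = (0, 0, 0), so (13/4, 3/4, 5/4) is indeed a critical point.
The Hessian is constant: H = [[4, -4, -4], [-4, 8, 4], [-4, 4, 8]].
Leading principal minors: Δ₁ = 4, Δ₂ = 16, Δ₃ = 64.
All leading minors are positive, so H is positive definite: a local minimum.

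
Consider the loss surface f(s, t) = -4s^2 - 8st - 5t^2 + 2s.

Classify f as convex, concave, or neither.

concave

f is quadratic, so its Hessian is the constant matrix H = [[-8, -8], [-8, -10]].
det(H) = 16, tr(H) = -18.
det(H) > 0 and tr(H) < 0, so H is negative definite everywhere: concave.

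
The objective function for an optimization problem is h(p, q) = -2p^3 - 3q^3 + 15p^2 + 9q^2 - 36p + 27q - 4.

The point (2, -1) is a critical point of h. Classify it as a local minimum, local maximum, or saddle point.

local minimum

The mixed partial ∂²h/∂p∂q is 0, so the Hessian at any point is diag(h_pp, h_qq) = diag(6(-2p + 5), 18(-q + 1)).
At (2, -1): H = diag(6, 36).
Both eigenvalues are positive, so H is positive definite: a local minimum.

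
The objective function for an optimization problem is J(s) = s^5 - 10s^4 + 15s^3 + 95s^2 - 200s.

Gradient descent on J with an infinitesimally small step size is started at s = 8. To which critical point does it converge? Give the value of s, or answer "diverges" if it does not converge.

5

J'(s) = 5(s - 5)(s - 4)(s - 1)(s + 2), so J'(8) = 4200.
Gradient descent moves in the -J' direction, i.e. s is decreasing.
The nearest critical point in that direction is s = 5, where J'' = 140 > 0 (a local minimum). The iterate converges there.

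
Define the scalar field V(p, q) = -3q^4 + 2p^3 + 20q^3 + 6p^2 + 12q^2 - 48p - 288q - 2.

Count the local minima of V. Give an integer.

1

V separates as a function of p plus a function of q, so ∇V=0 decouples.
∂V/∂p = 6(p - 2)(p + 4) = 0 at p ∈ {-4, 2}; ∂V/∂q = -12(q - 4)(q - 3)(q + 2) = 0 at q ∈ {-2, 3, 4}.
The Hessian is diagonal: diag(V_pp, V_qq). Second derivatives: V_pp(-4)=-36, V_pp(2)=36; V_qq(-2)=-360, V_qq(3)=60, V_qq(4)=-72.
Local minima occur where both diagonal entries positive: (2, 3). Count: 1.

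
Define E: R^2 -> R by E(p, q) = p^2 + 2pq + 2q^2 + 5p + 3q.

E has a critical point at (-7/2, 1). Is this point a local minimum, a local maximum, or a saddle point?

local minimum

The Hessian of E is constant: H = [[2, 2], [2, 4]].
det(H) = 2·4 − 2² = 4.
det(H) > 0 and tr(H) = 6 > 0, so H is positive definite and the point is a local minimum.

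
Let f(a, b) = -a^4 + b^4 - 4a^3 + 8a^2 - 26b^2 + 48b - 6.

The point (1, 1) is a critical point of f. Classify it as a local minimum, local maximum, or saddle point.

local maximum

The mixed partial ∂²f/∂a∂b is 0, so the Hessian at any point is diag(f_aa, f_bb) = diag(4(-3a^2 - 6a + 4), 4(3b^2 - 13)).
At (1, 1): H = diag(-20, -40).
Both eigenvalues are negative, so H is negative definite: a local maximum.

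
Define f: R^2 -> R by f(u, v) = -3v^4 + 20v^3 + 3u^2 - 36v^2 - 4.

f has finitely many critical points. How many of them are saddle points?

2

f separates as a function of u plus a function of v, so ∇f=0 decouples.
∂f/∂u = 6u = 0 at u ∈ {0}; ∂f/∂v = -12v(v - 3)(v - 2) = 0 at v ∈ {0, 2, 3}.
The Hessian is diagonal: diag(f_uu, f_vv). Second derivatives: f_uu(0)=6; f_vv(0)=-72, f_vv(2)=24, f_vv(3)=-36.
Saddle points occur where the two diagonal entries have opposite signs: (0, 0), (0, 3). Count: 2.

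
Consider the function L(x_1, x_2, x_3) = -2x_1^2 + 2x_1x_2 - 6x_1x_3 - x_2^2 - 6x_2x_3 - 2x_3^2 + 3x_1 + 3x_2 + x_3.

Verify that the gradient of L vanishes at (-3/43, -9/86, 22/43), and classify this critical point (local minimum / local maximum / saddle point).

∇L = (-4x_1 + 2x_2 - 6x_3 + 3, 2x_1 - 2x_2 - 6x_3 + 3, -6x_1 - 6x_2 - 4x_3 + 1); substituting (-3/43, -9/86, 22/43) gives ∇L = (0, 0, 0), so (-3/43, -9/86, 22/43) is indeed a critical point.
The Hessian is constant: H = [[-4, 2, -6], [2, -2, -6], [-6, -6, -4]].
Leading principal minors: Δ₁ = -4, Δ₂ = 4, Δ₃ = 344.
The minors fit neither the all-positive nor the alternating-sign pattern, so H is indefinite: a saddle point.

saddle point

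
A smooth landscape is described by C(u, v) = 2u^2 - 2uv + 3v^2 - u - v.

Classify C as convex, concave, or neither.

C is quadratic, so its Hessian is the constant matrix H = [[4, -2], [-2, 6]].
det(H) = 20, tr(H) = 10.
det(H) > 0 and tr(H) > 0, so H is positive definite everywhere: convex.

convex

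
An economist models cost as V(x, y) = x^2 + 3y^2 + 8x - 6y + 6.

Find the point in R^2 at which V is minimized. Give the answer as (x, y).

(-4, 1)

V(x,y) separates as P(x) + Q(y) + 6, so its minimum is min P + min Q + 6.
P'(x) = 2x + 8 vanishes at x ∈ {-4}; Q'(y) = 6y - 6 vanishes at y ∈ {1}.
Local minima of P (where P''>0): P(-4)=-16. Local minima of Q: Q(1)=-3.
So the global minimum of V is P(-4) + Q(1) + 6 = -16 − 3 + 6 = -13, attained at (-4, 1).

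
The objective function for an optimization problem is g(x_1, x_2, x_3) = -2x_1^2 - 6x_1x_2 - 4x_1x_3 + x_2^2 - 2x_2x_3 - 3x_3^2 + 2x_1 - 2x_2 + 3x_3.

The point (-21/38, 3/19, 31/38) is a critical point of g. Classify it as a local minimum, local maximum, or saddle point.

The Hessian is constant: H = [[-4, -6, -4], [-6, 2, -2], [-4, -2, -6]].
Leading principal minors: Δ₁ = -4, Δ₂ = -44, Δ₃ = 152.
The minors fit neither the all-positive nor the alternating-sign pattern, so H is indefinite: a saddle point.

saddle point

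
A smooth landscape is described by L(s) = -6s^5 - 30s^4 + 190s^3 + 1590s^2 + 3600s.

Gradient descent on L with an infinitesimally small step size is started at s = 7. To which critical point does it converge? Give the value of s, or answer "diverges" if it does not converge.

L'(s) = -30(s - 5)(s + 2)(s + 3)(s + 4), so L'(7) = -59400.
Gradient descent moves in the -L' direction, i.e. s is increasing.
There is no critical point above s=7, and L' keeps the same sign, so the iterate runs off to +∞.

diverges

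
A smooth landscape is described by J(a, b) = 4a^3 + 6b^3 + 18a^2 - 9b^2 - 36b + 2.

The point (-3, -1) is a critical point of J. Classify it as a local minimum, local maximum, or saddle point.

local maximum

The mixed partial ∂²J/∂a∂b is 0, so the Hessian at any point is diag(J_aa, J_bb) = diag(12(2a + 3), 18(2b - 1)).
At (-3, -1): H = diag(-36, -54).
Both eigenvalues are negative, so H is negative definite: a local maximum.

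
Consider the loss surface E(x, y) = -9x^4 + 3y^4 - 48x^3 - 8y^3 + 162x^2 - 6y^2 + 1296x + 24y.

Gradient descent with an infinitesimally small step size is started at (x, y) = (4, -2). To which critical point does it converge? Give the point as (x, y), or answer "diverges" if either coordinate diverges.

diverges

E is separable, so gradient descent decouples: x follows -∂E/∂x, y follows -∂E/∂y.
∂E/∂x = -36(x - 3)(x + 3)(x + 4); at x=4 this is -2016, so x increases.
∂E/∂y = 12(y - 2)(y - 1)(y + 1); at y=-2 this is -144, so y increases.
The x-coordinate has no critical point in that direction and runs off to infinity.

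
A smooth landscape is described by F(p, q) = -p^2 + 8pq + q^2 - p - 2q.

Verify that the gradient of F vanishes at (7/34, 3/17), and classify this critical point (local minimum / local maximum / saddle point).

∇F = (-2p + 8q - 1, 8p + 2q - 2); substituting (7/34, 3/17) gives ∇F = (0, 0), so (7/34, 3/17) is indeed a critical point.
The Hessian of F is constant: H = [[-2, 8], [8, 2]].
det(H) = (-2)·2 − 8² = -68.
Since det(H) < 0, H is indefinite and the critical point is a saddle point.

saddle point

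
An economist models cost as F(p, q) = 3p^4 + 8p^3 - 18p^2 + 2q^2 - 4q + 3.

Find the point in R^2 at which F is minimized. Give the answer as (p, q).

F(p,q) separates as A(p) + B(q) + 3, so its minimum is min A + min B + 3.
A'(p) = 12p(p - 1)(p + 3) vanishes at p ∈ {-3, 0, 1}; B'(q) = 4q - 4 vanishes at q ∈ {1}.
Local minima of A (where A''>0): A(-3)=-135, A(1)=-7. Local minima of B: B(1)=-2.
So the global minimum of F is A(-3) + B(1) + 3 = -135 − 2 + 3 = -134, attained at (-3, 1).

(-3, 1)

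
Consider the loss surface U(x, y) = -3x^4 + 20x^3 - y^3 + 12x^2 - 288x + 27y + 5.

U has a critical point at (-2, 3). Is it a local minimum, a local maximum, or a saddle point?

The mixed partial ∂²U/∂x∂y is 0, so the Hessian at any point is diag(U_xx, U_yy) = diag(12(-3x^2 + 10x + 2), -6y).
At (-2, 3): H = diag(-360, -18).
Both eigenvalues are negative, so H is negative definite: a local maximum.

local maximum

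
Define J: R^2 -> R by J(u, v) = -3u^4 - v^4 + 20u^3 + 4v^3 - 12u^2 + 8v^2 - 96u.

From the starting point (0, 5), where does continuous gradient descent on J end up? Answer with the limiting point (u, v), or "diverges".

diverges

J is separable, so gradient descent decouples: u follows -∂J/∂u, v follows -∂J/∂v.
∂J/∂u = -12(u - 4)(u - 2)(u + 1); at u=0 this is -96, so u increases.
∂J/∂v = -4v(v - 4)(v + 1); at v=5 this is -120, so v increases.
The v-coordinate has no critical point in that direction and runs off to infinity.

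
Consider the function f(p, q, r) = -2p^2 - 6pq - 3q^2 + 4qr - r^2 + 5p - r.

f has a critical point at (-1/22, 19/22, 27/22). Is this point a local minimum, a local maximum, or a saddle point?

saddle point

The Hessian is constant: H = [[-4, -6, 0], [-6, -6, 4], [0, 4, -2]].
Leading principal minors: Δ₁ = -4, Δ₂ = -12, Δ₃ = 88.
The minors fit neither the all-positive nor the alternating-sign pattern, so H is indefinite: a saddle point.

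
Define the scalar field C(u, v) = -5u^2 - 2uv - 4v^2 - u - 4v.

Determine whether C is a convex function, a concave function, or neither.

concave

C is quadratic, so its Hessian is the constant matrix H = [[-10, -2], [-2, -8]].
det(H) = 76, tr(H) = -18.
det(H) > 0 and tr(H) < 0, so H is negative definite everywhere: concave.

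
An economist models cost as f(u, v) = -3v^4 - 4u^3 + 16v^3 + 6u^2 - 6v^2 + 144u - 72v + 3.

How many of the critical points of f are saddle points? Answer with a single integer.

f separates as a function of u plus a function of v, so ∇f=0 decouples.
∂f/∂u = -12(u - 4)(u + 3) = 0 at u ∈ {-3, 4}; ∂f/∂v = -12(v - 3)(v - 2)(v + 1) = 0 at v ∈ {-1, 2, 3}.
The Hessian is diagonal: diag(f_uu, f_vv). Second derivatives: f_uu(-3)=84, f_uu(4)=-84; f_vv(-1)=-144, f_vv(2)=36, f_vv(3)=-48.
Saddle points occur where the two diagonal entries have opposite signs: (-3, -1), (-3, 3), (4, 2). Count: 3.

3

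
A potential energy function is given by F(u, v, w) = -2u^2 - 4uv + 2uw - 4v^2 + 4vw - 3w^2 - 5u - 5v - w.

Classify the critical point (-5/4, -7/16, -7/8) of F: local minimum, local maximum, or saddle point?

The Hessian is constant: H = [[-4, -4, 2], [-4, -8, 4], [2, 4, -6]].
Leading principal minors: Δ₁ = -4, Δ₂ = 16, Δ₃ = -64.
The minors alternate sign starting negative (−, +, −), so H is negative definite: a local maximum.

local maximum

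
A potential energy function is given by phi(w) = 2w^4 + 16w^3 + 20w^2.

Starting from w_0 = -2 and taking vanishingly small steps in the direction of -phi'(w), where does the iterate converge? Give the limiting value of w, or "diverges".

-5

phi'(w) = 8w(w + 1)(w + 5), so phi'(-2) = 48.
Gradient descent moves in the -phi' direction, i.e. w is decreasing.
The nearest critical point in that direction is w = -5, where phi'' = 160 > 0 (a local minimum). The iterate converges there.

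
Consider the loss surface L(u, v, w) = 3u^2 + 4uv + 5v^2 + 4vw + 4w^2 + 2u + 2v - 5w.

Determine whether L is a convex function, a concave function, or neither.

L is quadratic, so its Hessian is the constant matrix H = [[6, 4, 0], [4, 10, 4], [0, 4, 8]].
Leading principal minors: 6, 44, 256.
All positive ⇒ H ≻ 0 ⇒ convex.

convex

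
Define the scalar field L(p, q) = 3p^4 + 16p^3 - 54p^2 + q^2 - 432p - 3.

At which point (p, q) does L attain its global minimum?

L(p,q) separates as A(p) + B(q) − 3, so its minimum is min A + min B − 3.
A'(p) = 12(p - 3)(p + 3)(p + 4) vanishes at p ∈ {-4, -3, 3}; B'(q) = 2q vanishes at q ∈ {0}.
Local minima of A (where A''>0): A(-4)=608, A(3)=-1107. Local minima of B: B(0)=0.
So the global minimum of L is A(3) + B(0) − 3 = -1107 + 0 − 3 = -1110, attained at (3, 0).

(3, 0)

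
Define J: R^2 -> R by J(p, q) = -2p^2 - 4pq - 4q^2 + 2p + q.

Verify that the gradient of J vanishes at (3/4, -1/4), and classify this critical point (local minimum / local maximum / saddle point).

local maximum

∇J = (-4p - 4q + 2, -4p - 8q + 1); substituting (3/4, -1/4) gives ∇J = (0, 0), so (3/4, -1/4) is indeed a critical point.
The Hessian of J is constant: H = [[-4, -4], [-4, -8]].
det(H) = (-4)·(-8) − (-4)² = 16.
det(H) > 0 and tr(H) = -12 < 0, so H is negative definite and the point is a local maximum.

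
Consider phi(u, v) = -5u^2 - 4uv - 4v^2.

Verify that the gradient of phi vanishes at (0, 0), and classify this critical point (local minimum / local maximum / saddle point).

∇phi = (-10u - 4v, -4u - 8v); substituting (0, 0) gives ∇phi = (0, 0), so (0, 0) is indeed a critical point.
The Hessian of phi is constant: H = [[-10, -4], [-4, -8]].
det(H) = (-10)·(-8) − (-4)² = 64.
det(H) > 0 and tr(H) = -18 < 0, so H is negative definite and the point is a local maximum.

local maximum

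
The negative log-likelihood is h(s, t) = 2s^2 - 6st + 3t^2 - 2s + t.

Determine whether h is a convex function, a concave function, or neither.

h is quadratic, so its Hessian is the constant matrix H = [[4, -6], [-6, 6]].
det(H) = -12, tr(H) = 10.
det(H) < 0, so H is indefinite: neither convex nor concave.

neither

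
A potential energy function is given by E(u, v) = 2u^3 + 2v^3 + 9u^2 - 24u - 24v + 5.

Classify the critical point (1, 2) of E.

The mixed partial ∂²E/∂u∂v is 0, so the Hessian at any point is diag(E_uu, E_vv) = diag(6(2u + 3), 12v).
At (1, 2): H = diag(30, 24).
Both eigenvalues are positive, so H is positive definite: a local minimum.

local minimum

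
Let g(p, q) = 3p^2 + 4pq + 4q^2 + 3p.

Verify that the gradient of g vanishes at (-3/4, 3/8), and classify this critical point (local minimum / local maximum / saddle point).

local minimum

∇g = (6p + 4q + 3, 4p + 8q); substituting (-3/4, 3/8) gives ∇g = (0, 0), so (-3/4, 3/8) is indeed a critical point.
The Hessian of g is constant: H = [[6, 4], [4, 8]].
det(H) = 6·8 − 4² = 32.
det(H) > 0 and tr(H) = 14 > 0, so H is positive definite and the point is a local minimum.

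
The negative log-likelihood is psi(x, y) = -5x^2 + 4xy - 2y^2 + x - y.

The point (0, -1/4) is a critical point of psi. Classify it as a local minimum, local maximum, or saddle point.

local maximum

The Hessian of psi is constant: H = [[-10, 4], [4, -4]].
det(H) = (-10)·(-4) − 4² = 24.
det(H) > 0 and tr(H) = -14 < 0, so H is negative definite and the point is a local maximum.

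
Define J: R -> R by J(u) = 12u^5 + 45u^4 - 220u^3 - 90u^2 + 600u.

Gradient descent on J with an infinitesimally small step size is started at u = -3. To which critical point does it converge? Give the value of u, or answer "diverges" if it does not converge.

J'(u) = 60(u - 2)(u - 1)(u + 1)(u + 5), so J'(-3) = -4800.
Gradient descent moves in the -J' direction, i.e. u is increasing.
The nearest critical point in that direction is u = -1, where J'' = 1440 > 0 (a local minimum). The iterate converges there.

-1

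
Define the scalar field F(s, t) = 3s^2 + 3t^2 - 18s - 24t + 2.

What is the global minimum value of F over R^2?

-73

F(s,t) separates as P(s) + Q(t) + 2, so its minimum is min P + min Q + 2.
P'(s) = 6s - 18 vanishes at s ∈ {3}; Q'(t) = 6(t - 4) vanishes at t ∈ {4}.
Local minima of P (where P''>0): P(3)=-27. Local minima of Q: Q(4)=-48.
So the global minimum of F is P(3) + Q(4) + 2 = -27 − 48 + 2 = -73, attained at (3, 4).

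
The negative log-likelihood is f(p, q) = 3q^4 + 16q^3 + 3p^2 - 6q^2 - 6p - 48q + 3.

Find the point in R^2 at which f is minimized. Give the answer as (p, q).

f(p,q) separates as A(p) + B(q) + 3, so its minimum is min A + min B + 3.
A'(p) = 6p - 6 vanishes at p ∈ {1}; B'(q) = 12(q - 1)(q + 1)(q + 4) vanishes at q ∈ {-4, -1, 1}.
Local minima of A (where A''>0): A(1)=-3. Local minima of B: B(-4)=-160, B(1)=-35.
So the global minimum of f is A(1) + B(-4) + 3 = -3 − 160 + 3 = -160, attained at (1, -4).

(1, -4)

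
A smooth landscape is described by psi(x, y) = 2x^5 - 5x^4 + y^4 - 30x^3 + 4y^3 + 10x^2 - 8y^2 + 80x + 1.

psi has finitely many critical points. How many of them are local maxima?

2

psi separates as a function of x plus a function of y, so ∇psi=0 decouples.
∂psi/∂x = 10(x - 4)(x - 1)(x + 1)(x + 2) = 0 at x ∈ {-2, -1, 1, 4}; ∂psi/∂y = 4y(y - 1)(y + 4) = 0 at y ∈ {-4, 0, 1}.
The Hessian is diagonal: diag(psi_xx, psi_yy). Second derivatives: psi_xx(-2)=-180, psi_xx(-1)=100, psi_xx(1)=-180, psi_xx(4)=900; psi_yy(-4)=80, psi_yy(0)=-16, psi_yy(1)=20.
Local maxima occur where both diagonal entries negative: (-2, 0), (1, 0). Count: 2.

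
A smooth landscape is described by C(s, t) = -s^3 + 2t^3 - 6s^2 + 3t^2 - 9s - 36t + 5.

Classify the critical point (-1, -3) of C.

local maximum

The mixed partial ∂²C/∂s∂t is 0, so the Hessian at any point is diag(C_ss, C_tt) = diag(-6(s + 2), 6(2t + 1)).
At (-1, -3): H = diag(-6, -30).
Both eigenvalues are negative, so H is negative definite: a local maximum.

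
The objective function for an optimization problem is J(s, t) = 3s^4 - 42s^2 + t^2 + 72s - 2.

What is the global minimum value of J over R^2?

J(s,t) separates as P(s) + Q(t) − 2, so its minimum is min P + min Q − 2.
P'(s) = 12(s - 2)(s - 1)(s + 3) vanishes at s ∈ {-3, 1, 2}; Q'(t) = 2t vanishes at t ∈ {0}.
Local minima of P (where P''>0): P(-3)=-351, P(2)=24. Local minima of Q: Q(0)=0.
So the global minimum of J is P(-3) + Q(0) − 2 = -351 + 0 − 2 = -353, attained at (-3, 0).

-353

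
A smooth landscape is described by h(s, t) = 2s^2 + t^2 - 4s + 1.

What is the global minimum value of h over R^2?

h(s,t) separates as P(s) + Q(t) + 1, so its minimum is min P + min Q + 1.
P'(s) = 4s - 4 vanishes at s ∈ {1}; Q'(t) = 2t vanishes at t ∈ {0}.
Local minima of P (where P''>0): P(1)=-2. Local minima of Q: Q(0)=0.
So the global minimum of h is P(1) + Q(0) + 1 = -2 + 0 + 1 = -1, attained at (1, 0).

-1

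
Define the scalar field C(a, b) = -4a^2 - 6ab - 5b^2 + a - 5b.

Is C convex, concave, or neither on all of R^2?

concave

C is quadratic, so its Hessian is the constant matrix H = [[-8, -6], [-6, -10]].
det(H) = 44, tr(H) = -18.
det(H) > 0 and tr(H) < 0, so H is negative definite everywhere: concave.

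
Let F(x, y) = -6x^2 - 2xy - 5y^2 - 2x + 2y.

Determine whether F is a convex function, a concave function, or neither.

F is quadratic, so its Hessian is the constant matrix H = [[-12, -2], [-2, -10]].
det(H) = 116, tr(H) = -22.
det(H) > 0 and tr(H) < 0, so H is negative definite everywhere: concave.

concave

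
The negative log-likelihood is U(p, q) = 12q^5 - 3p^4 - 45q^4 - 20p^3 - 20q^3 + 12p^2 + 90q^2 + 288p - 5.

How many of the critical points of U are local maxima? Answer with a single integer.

U separates as a function of p plus a function of q, so ∇U=0 decouples.
∂U/∂p = -12(p - 2)(p + 3)(p + 4) = 0 at p ∈ {-4, -3, 2}; ∂U/∂q = 60q(q - 3)(q - 1)(q + 1) = 0 at q ∈ {-1, 0, 1, 3}.
The Hessian is diagonal: diag(U_pp, U_qq). Second derivatives: U_pp(-4)=-72, U_pp(-3)=60, U_pp(2)=-360; U_qq(-1)=-480, U_qq(0)=180, U_qq(1)=-240, U_qq(3)=1440.
Local maxima occur where both diagonal entries negative: (-4, -1), (-4, 1), (2, -1), (2, 1). Count: 4.

4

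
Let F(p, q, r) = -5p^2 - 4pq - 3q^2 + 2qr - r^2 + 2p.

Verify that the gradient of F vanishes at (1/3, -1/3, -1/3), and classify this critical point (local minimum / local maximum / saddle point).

local maximum

∇F = (-10p - 4q + 2, -4p - 6q + 2r, 2q - 2r); substituting (1/3, -1/3, -1/3) gives ∇F = (0, 0, 0), so (1/3, -1/3, -1/3) is indeed a critical point.
The Hessian is constant: H = [[-10, -4, 0], [-4, -6, 2], [0, 2, -2]].
Leading principal minors: Δ₁ = -10, Δ₂ = 44, Δ₃ = -48.
The minors alternate sign starting negative (−, +, −), so H is negative definite: a local maximum.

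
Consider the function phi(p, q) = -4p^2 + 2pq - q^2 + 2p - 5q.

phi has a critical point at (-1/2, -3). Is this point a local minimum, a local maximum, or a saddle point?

The Hessian of phi is constant: H = [[-8, 2], [2, -2]].
det(H) = (-8)·(-2) − 2² = 12.
det(H) > 0 and tr(H) = -10 < 0, so H is negative definite and the point is a local maximum.

local maximum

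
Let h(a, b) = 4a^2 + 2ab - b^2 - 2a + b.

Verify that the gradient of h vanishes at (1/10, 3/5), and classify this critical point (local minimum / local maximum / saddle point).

saddle point

∇h = (8a + 2b - 2, 2a - 2b + 1); substituting (1/10, 3/5) gives ∇h = (0, 0), so (1/10, 3/5) is indeed a critical point.
The Hessian of h is constant: H = [[8, 2], [2, -2]].
det(H) = 8·(-2) − 2² = -20.
Since det(H) < 0, H is indefinite and the critical point is a saddle point.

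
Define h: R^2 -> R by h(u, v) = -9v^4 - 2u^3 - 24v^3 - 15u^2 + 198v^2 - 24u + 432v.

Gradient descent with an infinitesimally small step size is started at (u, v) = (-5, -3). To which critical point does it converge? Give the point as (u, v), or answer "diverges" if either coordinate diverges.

h is separable, so gradient descent decouples: u follows -∂h/∂u, v follows -∂h/∂v.
∂h/∂u = -6(u + 1)(u + 4); at u=-5 this is -24, so u increases.
∂h/∂v = -36(v - 3)(v + 1)(v + 4); at v=-3 this is -432, so v increases.
u converges to its nearest critical value -4 (a local min of the u-part); v converges to -1. The iterate converges to (-4, -1).

(-4, -1)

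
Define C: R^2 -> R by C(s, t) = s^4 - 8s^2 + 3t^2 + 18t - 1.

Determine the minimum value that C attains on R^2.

-44

C(s,t) separates as P(s) + Q(t) − 1, so its minimum is min P + min Q − 1.
P'(s) = 4s(s - 2)(s + 2) vanishes at s ∈ {-2, 0, 2}; Q'(t) = 6(t + 3) vanishes at t ∈ {-3}.
Local minima of P (where P''>0): P(-2)=-16, P(2)=-16. Local minima of Q: Q(-3)=-27.
So the global minimum of C is P(-2) + Q(-3) − 1 = -16 − 27 − 1 = -44, attained at (-2, -3).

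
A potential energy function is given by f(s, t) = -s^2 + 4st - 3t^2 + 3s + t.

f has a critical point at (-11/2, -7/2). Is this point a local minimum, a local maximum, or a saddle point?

saddle point

The Hessian of f is constant: H = [[-2, 4], [4, -6]].
det(H) = (-2)·(-6) − 4² = -4.
Since det(H) < 0, H is indefinite and the critical point is a saddle point.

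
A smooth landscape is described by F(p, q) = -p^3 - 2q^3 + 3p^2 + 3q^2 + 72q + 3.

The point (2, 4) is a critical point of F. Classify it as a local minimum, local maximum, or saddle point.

local maximum

The mixed partial ∂²F/∂p∂q is 0, so the Hessian at any point is diag(F_pp, F_qq) = diag(6(-p + 1), 6(-2q + 1)).
At (2, 4): H = diag(-6, -42).
Both eigenvalues are negative, so H is negative definite: a local maximum.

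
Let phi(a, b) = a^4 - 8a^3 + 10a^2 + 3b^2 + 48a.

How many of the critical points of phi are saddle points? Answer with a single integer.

1

phi separates as a function of a plus a function of b, so ∇phi=0 decouples.
∂phi/∂a = 4(a - 4)(a - 3)(a + 1) = 0 at a ∈ {-1, 3, 4}; ∂phi/∂b = 6b = 0 at b ∈ {0}.
The Hessian is diagonal: diag(phi_aa, phi_bb). Second derivatives: phi_aa(-1)=80, phi_aa(3)=-16, phi_aa(4)=20; phi_bb(0)=6.
Saddle points occur where the two diagonal entries have opposite signs: (3, 0). Count: 1.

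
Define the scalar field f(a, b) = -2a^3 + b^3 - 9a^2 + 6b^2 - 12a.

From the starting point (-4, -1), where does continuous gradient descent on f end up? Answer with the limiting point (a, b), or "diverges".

f is separable, so gradient descent decouples: a follows -∂f/∂a, b follows -∂f/∂b.
∂f/∂a = -6(a + 1)(a + 2); at a=-4 this is -36, so a increases.
∂f/∂b = 3b(b + 4); at b=-1 this is -9, so b increases.
a converges to its nearest critical value -2 (a local min of the a-part); b converges to 0. The iterate converges to (-2, 0).

(-2, 0)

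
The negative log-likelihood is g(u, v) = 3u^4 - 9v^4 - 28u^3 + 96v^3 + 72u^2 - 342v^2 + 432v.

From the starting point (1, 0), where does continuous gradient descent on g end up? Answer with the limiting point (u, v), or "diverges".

diverges

g is separable, so gradient descent decouples: u follows -∂g/∂u, v follows -∂g/∂v.
∂g/∂u = 12u(u - 4)(u - 3); at u=1 this is 72, so u decreases.
∂g/∂v = -36(v - 4)(v - 3)(v - 1); at v=0 this is 432, so v decreases.
The v-coordinate has no critical point in that direction and runs off to infinity.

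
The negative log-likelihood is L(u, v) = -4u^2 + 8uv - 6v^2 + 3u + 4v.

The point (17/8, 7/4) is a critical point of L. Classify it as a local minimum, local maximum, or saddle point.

The Hessian of L is constant: H = [[-8, 8], [8, -12]].
det(H) = (-8)·(-12) − 8² = 32.
det(H) > 0 and tr(H) = -20 < 0, so H is negative definite and the point is a local maximum.

local maximum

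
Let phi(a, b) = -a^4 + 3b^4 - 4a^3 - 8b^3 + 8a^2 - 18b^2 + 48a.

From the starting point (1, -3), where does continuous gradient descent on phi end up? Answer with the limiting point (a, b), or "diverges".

phi is separable, so gradient descent decouples: a follows -∂phi/∂a, b follows -∂phi/∂b.
∂phi/∂a = -4(a - 2)(a + 2)(a + 3); at a=1 this is 48, so a decreases.
∂phi/∂b = 12b(b - 3)(b + 1); at b=-3 this is -432, so b increases.
a converges to its nearest critical value -2 (a local min of the a-part); b converges to -1. The iterate converges to (-2, -1).

(-2, -1)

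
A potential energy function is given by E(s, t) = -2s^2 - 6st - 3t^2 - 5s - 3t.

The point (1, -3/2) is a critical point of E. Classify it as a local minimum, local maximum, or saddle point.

saddle point

The Hessian of E is constant: H = [[-4, -6], [-6, -6]].
det(H) = (-4)·(-6) − (-6)² = -12.
Since det(H) < 0, H is indefinite and the critical point is a saddle point.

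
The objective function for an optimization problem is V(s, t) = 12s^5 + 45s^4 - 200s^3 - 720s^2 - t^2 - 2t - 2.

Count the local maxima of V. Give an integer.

V separates as a function of s plus a function of t, so ∇V=0 decouples.
∂V/∂s = 60s(s - 3)(s + 2)(s + 4) = 0 at s ∈ {-4, -2, 0, 3}; ∂V/∂t = -2(t + 1) = 0 at t ∈ {-1}.
The Hessian is diagonal: diag(V_ss, V_tt). Second derivatives: V_ss(-4)=-3360, V_ss(-2)=1200, V_ss(0)=-1440, V_ss(3)=6300; V_tt(-1)=-2.
Local maxima occur where both diagonal entries negative: (-4, -1), (0, -1). Count: 2.

2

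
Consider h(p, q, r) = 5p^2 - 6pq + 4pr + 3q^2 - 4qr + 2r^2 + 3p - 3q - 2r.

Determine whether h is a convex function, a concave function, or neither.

h is quadratic, so its Hessian is the constant matrix H = [[10, -6, 4], [-6, 6, -4], [4, -4, 4]].
Leading principal minors: 10, 24, 32.
All positive ⇒ H ≻ 0 ⇒ convex.

convex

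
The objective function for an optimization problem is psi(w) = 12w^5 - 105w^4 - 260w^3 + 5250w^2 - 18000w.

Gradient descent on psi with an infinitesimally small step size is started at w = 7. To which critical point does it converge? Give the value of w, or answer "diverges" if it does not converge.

5

psi'(w) = 60(w - 5)(w - 4)(w - 3)(w + 5), so psi'(7) = 17280.
Gradient descent moves in the -psi' direction, i.e. w is decreasing.
The nearest critical point in that direction is w = 5, where psi'' = 1200 > 0 (a local minimum). The iterate converges there.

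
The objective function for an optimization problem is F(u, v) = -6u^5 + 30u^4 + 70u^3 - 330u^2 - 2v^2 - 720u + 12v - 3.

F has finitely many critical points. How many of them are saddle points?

F separates as a function of u plus a function of v, so ∇F=0 decouples.
∂F/∂u = -30(u - 4)(u - 3)(u + 1)(u + 2) = 0 at u ∈ {-2, -1, 3, 4}; ∂F/∂v = -4(v - 3) = 0 at v ∈ {3}.
The Hessian is diagonal: diag(F_uu, F_vv). Second derivatives: F_uu(-2)=900, F_uu(-1)=-600, F_uu(3)=600, F_uu(4)=-900; F_vv(3)=-4.
Saddle points occur where the two diagonal entries have opposite signs: (-2, 3), (3, 3). Count: 2.

2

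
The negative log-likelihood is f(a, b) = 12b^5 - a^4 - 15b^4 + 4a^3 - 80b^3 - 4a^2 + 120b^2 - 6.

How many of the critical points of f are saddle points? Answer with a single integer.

f separates as a function of a plus a function of b, so ∇f=0 decouples.
∂f/∂a = -4a(a - 2)(a - 1) = 0 at a ∈ {0, 1, 2}; ∂f/∂b = 60b(b - 2)(b - 1)(b + 2) = 0 at b ∈ {-2, 0, 1, 2}.
The Hessian is diagonal: diag(f_aa, f_bb). Second derivatives: f_aa(0)=-8, f_aa(1)=4, f_aa(2)=-8; f_bb(-2)=-1440, f_bb(0)=240, f_bb(1)=-180, f_bb(2)=480.
Saddle points occur where the two diagonal entries have opposite signs: (0, 0), (0, 2), (1, -2), (1, 1), (2, 0), (2, 2). Count: 6.

6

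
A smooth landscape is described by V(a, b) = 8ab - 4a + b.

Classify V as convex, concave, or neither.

neither

V is quadratic, so its Hessian is the constant matrix H = [[0, 8], [8, 0]].
det(H) = -64, tr(H) = 0.
det(H) < 0, so H is indefinite: neither convex nor concave.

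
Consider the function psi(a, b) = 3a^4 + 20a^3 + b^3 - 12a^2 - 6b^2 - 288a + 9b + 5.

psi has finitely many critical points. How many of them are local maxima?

1

psi separates as a function of a plus a function of b, so ∇psi=0 decouples.
∂psi/∂a = 12(a - 2)(a + 3)(a + 4) = 0 at a ∈ {-4, -3, 2}; ∂psi/∂b = 3(b - 3)(b - 1) = 0 at b ∈ {1, 3}.
The Hessian is diagonal: diag(psi_aa, psi_bb). Second derivatives: psi_aa(-4)=72, psi_aa(-3)=-60, psi_aa(2)=360; psi_bb(1)=-6, psi_bb(3)=6.
Local maxima occur where both diagonal entries negative: (-3, 1). Count: 1.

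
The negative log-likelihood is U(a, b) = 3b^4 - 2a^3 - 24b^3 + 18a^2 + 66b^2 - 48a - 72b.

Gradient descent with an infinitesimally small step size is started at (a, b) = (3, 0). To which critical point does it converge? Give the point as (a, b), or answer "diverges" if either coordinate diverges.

(2, 1)

U is separable, so gradient descent decouples: a follows -∂U/∂a, b follows -∂U/∂b.
∂U/∂a = -6(a - 4)(a - 2); at a=3 this is 6, so a decreases.
∂U/∂b = 12(b - 3)(b - 2)(b - 1); at b=0 this is -72, so b increases.
a converges to its nearest critical value 2 (a local min of the a-part); b converges to 1. The iterate converges to (2, 1).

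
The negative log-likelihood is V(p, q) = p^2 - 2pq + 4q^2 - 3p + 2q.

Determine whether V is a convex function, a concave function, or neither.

V is quadratic, so its Hessian is the constant matrix H = [[2, -2], [-2, 8]].
det(H) = 12, tr(H) = 10.
det(H) > 0 and tr(H) > 0, so H is positive definite everywhere: convex.

convex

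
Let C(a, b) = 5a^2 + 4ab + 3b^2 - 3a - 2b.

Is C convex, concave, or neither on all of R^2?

convex

C is quadratic, so its Hessian is the constant matrix H = [[10, 4], [4, 6]].
det(H) = 44, tr(H) = 16.
det(H) > 0 and tr(H) > 0, so H is positive definite everywhere: convex.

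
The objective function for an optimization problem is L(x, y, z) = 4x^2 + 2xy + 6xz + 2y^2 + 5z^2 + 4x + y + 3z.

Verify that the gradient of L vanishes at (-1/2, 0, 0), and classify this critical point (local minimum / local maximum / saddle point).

∇L = (8x + 2y + 6z + 4, 2x + 4y + 1, 6x + 10z + 3); substituting (-1/2, 0, 0) gives ∇L = (0, 0, 0), so (-1/2, 0, 0) is indeed a critical point.
The Hessian is constant: H = [[8, 2, 6], [2, 4, 0], [6, 0, 10]].
Leading principal minors: Δ₁ = 8, Δ₂ = 28, Δ₃ = 136.
All leading minors are positive, so H is positive definite: a local minimum.

local minimum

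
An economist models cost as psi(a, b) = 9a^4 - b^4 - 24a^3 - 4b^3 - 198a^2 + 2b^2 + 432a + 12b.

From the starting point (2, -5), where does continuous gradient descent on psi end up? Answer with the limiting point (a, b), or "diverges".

diverges

psi is separable, so gradient descent decouples: a follows -∂psi/∂a, b follows -∂psi/∂b.
∂psi/∂a = 36(a - 4)(a - 1)(a + 3); at a=2 this is -360, so a increases.
∂psi/∂b = -4(b - 1)(b + 1)(b + 3); at b=-5 this is 192, so b decreases.
The b-coordinate has no critical point in that direction and runs off to infinity.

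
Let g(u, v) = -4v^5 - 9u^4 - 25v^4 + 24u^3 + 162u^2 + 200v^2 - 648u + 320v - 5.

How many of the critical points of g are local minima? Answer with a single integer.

g separates as a function of u plus a function of v, so ∇g=0 decouples.
∂g/∂u = -36(u - 3)(u - 2)(u + 3) = 0 at u ∈ {-3, 2, 3}; ∂g/∂v = -20(v - 2)(v + 1)(v + 2)(v + 4) = 0 at v ∈ {-4, -2, -1, 2}.
The Hessian is diagonal: diag(g_uu, g_vv). Second derivatives: g_uu(-3)=-1080, g_uu(2)=180, g_uu(3)=-216; g_vv(-4)=720, g_vv(-2)=-160, g_vv(-1)=180, g_vv(2)=-1440.
Local minima occur where both diagonal entries positive: (2, -4), (2, -1). Count: 2.

2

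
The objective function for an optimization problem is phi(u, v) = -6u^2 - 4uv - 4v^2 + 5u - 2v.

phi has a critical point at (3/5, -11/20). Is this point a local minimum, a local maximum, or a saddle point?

The Hessian of phi is constant: H = [[-12, -4], [-4, -8]].
det(H) = (-12)·(-8) − (-4)² = 80.
det(H) > 0 and tr(H) = -20 < 0, so H is negative definite and the point is a local maximum.

local maximum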